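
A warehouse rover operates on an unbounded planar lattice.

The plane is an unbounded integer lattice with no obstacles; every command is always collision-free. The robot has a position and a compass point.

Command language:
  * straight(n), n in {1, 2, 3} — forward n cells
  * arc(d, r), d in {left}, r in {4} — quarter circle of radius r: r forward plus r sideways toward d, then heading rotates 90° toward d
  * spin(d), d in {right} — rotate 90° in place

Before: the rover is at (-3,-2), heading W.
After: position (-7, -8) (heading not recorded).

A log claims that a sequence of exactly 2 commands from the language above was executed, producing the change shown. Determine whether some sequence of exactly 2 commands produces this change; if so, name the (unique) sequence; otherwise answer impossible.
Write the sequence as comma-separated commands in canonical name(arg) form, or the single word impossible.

arc(left, 4), straight(2)

key: order matters: swapping arc(left, 4) and straight(2) lands elsewhere
begin: at (-3,-2), heading W
[1] after arc(left, 4): at (-7,-6), heading S
[2] after straight(2): at (-7,-8), heading S
all 25 alternatives checked — unique.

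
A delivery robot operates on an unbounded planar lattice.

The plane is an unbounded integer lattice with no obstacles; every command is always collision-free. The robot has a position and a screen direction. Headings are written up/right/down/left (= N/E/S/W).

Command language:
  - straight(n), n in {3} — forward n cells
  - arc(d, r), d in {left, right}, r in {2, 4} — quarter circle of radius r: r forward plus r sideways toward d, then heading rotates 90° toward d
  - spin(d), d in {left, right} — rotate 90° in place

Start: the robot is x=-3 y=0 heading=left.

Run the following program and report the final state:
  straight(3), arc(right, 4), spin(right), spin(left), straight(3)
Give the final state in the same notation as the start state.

initial: x=-3 y=0 heading=left
t=1 straight(3) ⇒ x=-6 y=0 heading=left
t=2 arc(right, 4) ⇒ x=-10 y=4 heading=up
t=3 spin(right) ⇒ x=-10 y=4 heading=right
t=4 spin(left) ⇒ x=-10 y=4 heading=up
t=5 straight(3) ⇒ x=-10 y=7 heading=up

x=-10 y=7 heading=up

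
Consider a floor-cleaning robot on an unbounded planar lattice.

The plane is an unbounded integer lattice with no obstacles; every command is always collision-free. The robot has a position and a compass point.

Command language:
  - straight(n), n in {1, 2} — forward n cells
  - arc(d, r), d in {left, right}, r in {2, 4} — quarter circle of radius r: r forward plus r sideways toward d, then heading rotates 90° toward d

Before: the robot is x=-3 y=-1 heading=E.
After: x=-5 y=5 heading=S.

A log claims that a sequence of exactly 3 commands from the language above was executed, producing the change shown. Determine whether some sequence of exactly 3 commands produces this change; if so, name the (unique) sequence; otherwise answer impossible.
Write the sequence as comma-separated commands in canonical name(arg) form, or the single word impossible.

arc(left, 4), arc(left, 4), arc(left, 2)

key: running arc(left, 2) before arc(left, 4) would end elsewhere — order is forced
t0: x=-3 y=-1 heading=E
t=1 arc(left, 4) ⇒ x=1 y=3 heading=N
t=2 arc(left, 4) ⇒ x=-3 y=7 heading=W
t=3 arc(left, 2) ⇒ x=-5 y=5 heading=S
no other 3-command option fits: unique.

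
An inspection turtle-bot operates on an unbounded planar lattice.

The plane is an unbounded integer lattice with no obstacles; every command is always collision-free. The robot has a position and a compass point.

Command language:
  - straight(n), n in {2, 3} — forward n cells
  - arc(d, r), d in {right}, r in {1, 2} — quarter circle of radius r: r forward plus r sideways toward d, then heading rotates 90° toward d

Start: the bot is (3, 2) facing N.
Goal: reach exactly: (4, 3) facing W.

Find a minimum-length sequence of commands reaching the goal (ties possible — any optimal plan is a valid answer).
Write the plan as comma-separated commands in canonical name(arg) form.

straight(2), arc(right, 1), arc(right, 1), arc(right, 1)

from: (3, 2) facing N
t=1 straight(2) ⇒ (3, 4) facing N
t=2 arc(right, 1) ⇒ (4, 5) facing E
t=3 arc(right, 1) ⇒ (5, 4) facing S
t=4 arc(right, 1) ⇒ (4, 3) facing W
minimal: 4 command(s), checked below 4.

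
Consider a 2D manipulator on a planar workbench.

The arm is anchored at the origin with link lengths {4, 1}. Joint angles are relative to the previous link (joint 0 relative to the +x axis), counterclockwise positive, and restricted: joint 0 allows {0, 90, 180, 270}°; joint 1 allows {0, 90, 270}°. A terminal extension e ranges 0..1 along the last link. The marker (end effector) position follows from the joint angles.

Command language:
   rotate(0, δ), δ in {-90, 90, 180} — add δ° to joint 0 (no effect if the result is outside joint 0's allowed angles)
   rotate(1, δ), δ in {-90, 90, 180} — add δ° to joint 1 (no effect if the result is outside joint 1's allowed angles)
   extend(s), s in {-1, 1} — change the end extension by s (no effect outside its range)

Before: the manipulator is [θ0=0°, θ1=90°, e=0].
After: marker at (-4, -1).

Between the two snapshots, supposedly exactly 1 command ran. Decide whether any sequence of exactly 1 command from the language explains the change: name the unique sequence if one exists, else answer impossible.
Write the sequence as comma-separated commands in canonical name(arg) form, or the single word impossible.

initial: [θ0=0°, θ1=90°, e=0]
1. rotate(0, 180) → [θ0=180°, θ1=90°, e=0]
no rival 1-sequence matches.

rotate(0, 180)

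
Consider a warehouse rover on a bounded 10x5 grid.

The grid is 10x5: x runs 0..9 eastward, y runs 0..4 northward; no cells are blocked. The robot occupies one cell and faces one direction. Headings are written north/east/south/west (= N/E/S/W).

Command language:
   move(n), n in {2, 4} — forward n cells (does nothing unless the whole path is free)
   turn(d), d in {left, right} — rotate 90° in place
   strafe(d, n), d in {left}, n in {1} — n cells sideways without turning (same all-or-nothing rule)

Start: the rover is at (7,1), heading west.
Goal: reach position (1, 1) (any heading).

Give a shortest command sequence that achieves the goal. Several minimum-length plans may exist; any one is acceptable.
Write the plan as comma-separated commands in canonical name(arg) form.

move(4), move(2)

begin: at (7,1), heading west
[1] after move(4): at (3,1), heading west
[2] after move(2): at (1,1), heading west
minimal: 2 command(s), checked below 2.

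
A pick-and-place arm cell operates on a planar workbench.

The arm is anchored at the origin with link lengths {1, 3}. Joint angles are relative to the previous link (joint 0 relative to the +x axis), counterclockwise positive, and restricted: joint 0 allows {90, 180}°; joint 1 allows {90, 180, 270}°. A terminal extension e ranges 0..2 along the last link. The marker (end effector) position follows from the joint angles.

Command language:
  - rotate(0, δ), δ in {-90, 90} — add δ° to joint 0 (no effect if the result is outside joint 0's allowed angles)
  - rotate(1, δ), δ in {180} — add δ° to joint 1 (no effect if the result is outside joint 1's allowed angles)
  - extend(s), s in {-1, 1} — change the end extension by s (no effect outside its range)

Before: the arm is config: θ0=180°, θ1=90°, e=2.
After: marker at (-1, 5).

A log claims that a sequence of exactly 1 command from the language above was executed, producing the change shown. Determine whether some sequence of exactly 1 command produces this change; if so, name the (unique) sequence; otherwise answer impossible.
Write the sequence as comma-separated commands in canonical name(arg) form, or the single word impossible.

rotate(1, 180)

begin: config: θ0=180°, θ1=90°, e=2
[1] after rotate(1, 180): config: θ0=180°, θ1=270°, e=2
no rival 1-sequence matches.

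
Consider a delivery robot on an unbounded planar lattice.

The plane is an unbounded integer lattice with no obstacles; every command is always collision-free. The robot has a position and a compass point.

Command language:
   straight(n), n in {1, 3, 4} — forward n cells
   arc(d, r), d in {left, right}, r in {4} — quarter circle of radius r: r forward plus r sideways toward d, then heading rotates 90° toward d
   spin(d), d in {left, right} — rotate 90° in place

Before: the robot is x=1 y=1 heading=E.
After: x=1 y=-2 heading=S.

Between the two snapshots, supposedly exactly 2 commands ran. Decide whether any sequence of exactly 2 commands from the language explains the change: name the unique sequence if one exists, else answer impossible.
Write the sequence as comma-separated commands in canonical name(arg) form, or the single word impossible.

spin(right), straight(3)

key: cell and facing (now S) both changed — the 2 commands mix motion and turning
begin: x=1 y=1 heading=E
[1] after spin(right): x=1 y=1 heading=S
[2] after straight(3): x=1 y=-2 heading=S
uniquely the one of 49 2-step routes that fits.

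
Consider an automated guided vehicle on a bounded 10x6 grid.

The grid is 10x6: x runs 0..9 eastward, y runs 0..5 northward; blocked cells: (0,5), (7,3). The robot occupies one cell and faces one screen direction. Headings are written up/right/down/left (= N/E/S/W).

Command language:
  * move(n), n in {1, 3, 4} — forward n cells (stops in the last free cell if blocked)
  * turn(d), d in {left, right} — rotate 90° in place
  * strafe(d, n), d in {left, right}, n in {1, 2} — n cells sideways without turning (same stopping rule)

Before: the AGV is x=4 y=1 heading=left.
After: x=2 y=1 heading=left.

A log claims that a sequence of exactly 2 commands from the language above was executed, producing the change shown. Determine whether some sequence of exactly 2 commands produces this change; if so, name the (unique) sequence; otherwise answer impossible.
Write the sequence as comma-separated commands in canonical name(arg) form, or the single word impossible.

move(1), move(1)

key: still facing W at the end — nothing in the sequence rotates
t0: x=4 y=1 heading=left
t=1 move(1) ⇒ x=3 y=1 heading=left
t=2 move(1) ⇒ x=2 y=1 heading=left
uniquely the one of 81 2-step routes that fits.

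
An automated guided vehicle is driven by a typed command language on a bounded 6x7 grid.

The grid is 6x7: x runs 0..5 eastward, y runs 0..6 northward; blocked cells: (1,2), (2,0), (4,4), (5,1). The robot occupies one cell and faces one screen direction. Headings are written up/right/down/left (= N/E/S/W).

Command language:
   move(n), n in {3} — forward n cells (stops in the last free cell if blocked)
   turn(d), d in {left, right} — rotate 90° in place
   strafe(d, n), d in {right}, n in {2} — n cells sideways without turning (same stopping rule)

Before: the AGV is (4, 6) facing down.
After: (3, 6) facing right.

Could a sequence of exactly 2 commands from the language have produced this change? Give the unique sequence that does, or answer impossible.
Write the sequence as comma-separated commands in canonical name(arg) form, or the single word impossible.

impossible

every 2-command combo misses the target.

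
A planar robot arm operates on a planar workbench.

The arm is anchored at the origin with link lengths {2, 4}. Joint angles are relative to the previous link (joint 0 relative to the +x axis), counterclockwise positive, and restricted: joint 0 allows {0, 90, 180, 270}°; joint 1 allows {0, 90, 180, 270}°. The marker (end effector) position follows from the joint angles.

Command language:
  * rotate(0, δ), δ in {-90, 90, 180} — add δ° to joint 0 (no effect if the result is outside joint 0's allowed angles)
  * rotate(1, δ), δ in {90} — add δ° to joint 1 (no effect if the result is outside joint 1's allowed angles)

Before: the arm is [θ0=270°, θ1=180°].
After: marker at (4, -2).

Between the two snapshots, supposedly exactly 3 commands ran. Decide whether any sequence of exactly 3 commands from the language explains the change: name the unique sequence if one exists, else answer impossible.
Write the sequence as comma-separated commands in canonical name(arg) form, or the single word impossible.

rotate(1, 90), rotate(1, 90), rotate(1, 90)

start: [θ0=270°, θ1=180°]
t=1 rotate(1, 90) ⇒ [θ0=270°, θ1=270°]
t=2 rotate(1, 90) ⇒ [θ0=270°, θ1=0°]
t=3 rotate(1, 90) ⇒ [θ0=270°, θ1=90°]
no rival 3-sequence matches.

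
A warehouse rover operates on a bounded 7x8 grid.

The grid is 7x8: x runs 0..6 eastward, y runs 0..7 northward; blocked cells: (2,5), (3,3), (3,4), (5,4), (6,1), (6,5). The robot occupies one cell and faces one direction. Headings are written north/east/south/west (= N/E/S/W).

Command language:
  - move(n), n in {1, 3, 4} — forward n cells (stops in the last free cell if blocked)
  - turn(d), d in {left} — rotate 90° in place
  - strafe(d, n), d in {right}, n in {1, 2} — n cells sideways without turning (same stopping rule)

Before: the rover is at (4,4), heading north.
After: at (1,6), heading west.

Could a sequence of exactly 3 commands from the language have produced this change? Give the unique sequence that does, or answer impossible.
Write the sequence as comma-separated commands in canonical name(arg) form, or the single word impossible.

turn(left), strafe(right, 2), move(3)

key: order matters: swapping turn(left) and move(3) lands elsewhere
t0: at (4,4), heading north
[1] after turn(left): at (4,4), heading west
[2] after strafe(right, 2): at (4,6), heading west
[3] after move(3): at (1,6), heading west
no other 3-command option fits: unique.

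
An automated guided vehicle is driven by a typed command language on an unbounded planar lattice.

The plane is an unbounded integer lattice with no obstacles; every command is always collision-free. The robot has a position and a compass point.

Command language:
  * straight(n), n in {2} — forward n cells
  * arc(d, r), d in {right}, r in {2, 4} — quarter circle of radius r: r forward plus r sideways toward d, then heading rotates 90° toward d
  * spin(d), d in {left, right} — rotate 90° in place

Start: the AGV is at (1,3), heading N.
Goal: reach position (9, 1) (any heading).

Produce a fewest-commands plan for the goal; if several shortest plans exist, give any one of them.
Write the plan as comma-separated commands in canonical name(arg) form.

start: at (1,3), heading N
[1] after arc(right, 2): at (3,5), heading E
[2] after straight(2): at (5,5), heading E
[3] after arc(right, 4): at (9,1), heading S
nothing shorter than 3 reaches the goal.

arc(right, 2), straight(2), arc(right, 4)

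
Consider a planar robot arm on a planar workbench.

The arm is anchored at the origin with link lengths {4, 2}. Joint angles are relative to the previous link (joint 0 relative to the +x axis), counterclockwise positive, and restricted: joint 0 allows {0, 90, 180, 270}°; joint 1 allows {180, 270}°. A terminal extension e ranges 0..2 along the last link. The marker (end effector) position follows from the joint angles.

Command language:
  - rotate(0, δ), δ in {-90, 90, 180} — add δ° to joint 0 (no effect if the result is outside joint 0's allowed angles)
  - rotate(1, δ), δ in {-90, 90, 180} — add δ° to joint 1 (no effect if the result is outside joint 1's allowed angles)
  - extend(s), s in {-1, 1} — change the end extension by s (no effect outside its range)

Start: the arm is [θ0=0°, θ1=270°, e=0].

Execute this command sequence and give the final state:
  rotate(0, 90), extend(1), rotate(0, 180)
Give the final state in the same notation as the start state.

[θ0=270°, θ1=270°, e=1]

t0: [θ0=0°, θ1=270°, e=0]
[1] after rotate(0, 90): [θ0=90°, θ1=270°, e=0]
[2] after extend(1): [θ0=90°, θ1=270°, e=1]
[3] after rotate(0, 180): [θ0=270°, θ1=270°, e=1]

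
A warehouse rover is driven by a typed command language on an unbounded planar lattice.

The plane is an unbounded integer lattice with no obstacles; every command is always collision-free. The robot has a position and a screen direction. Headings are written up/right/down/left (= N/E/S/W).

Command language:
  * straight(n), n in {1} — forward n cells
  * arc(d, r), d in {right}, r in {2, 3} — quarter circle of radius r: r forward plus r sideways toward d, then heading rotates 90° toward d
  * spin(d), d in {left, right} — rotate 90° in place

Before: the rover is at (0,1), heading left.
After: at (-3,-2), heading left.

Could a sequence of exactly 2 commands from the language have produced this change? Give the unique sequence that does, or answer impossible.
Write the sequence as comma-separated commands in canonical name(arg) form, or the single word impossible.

key: running arc(right, 3) before spin(left) would end elsewhere — order is forced
begin: at (0,1), heading left
1. spin(left) → at (0,1), heading down
2. arc(right, 3) → at (-3,-2), heading left
no rival 2-sequence matches.

spin(left), arc(right, 3)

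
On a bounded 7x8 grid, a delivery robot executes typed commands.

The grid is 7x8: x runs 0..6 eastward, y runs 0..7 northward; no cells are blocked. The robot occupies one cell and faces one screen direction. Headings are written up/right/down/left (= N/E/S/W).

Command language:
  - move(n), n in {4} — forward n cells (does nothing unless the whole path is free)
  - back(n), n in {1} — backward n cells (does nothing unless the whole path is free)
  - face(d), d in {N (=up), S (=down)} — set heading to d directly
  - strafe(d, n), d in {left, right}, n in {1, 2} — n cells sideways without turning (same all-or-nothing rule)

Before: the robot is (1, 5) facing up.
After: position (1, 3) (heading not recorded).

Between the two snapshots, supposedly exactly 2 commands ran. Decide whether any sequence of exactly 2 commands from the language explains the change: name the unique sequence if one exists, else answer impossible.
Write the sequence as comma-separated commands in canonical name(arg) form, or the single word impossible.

back(1), back(1)

initial: (1, 5) facing up
t=1 back(1) ⇒ (1, 4) facing up
t=2 back(1) ⇒ (1, 3) facing up
uniquely the one of 64 2-step routes that fits.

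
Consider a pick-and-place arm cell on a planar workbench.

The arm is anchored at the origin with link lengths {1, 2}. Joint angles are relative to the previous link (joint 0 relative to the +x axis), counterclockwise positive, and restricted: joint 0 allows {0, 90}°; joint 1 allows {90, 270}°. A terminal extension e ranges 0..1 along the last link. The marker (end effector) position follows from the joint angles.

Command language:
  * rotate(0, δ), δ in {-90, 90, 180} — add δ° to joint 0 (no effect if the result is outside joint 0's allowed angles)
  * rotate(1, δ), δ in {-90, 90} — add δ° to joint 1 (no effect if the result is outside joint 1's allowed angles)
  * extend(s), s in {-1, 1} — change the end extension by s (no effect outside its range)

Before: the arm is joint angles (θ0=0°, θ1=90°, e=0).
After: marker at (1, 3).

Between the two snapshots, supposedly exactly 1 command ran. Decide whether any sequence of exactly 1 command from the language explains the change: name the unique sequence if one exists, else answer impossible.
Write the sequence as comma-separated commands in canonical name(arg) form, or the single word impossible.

extend(1)

initial: joint angles (θ0=0°, θ1=90°, e=0)
1. extend(1) → joint angles (θ0=0°, θ1=90°, e=1)
uniquely the one of 7 1-step routes that fits.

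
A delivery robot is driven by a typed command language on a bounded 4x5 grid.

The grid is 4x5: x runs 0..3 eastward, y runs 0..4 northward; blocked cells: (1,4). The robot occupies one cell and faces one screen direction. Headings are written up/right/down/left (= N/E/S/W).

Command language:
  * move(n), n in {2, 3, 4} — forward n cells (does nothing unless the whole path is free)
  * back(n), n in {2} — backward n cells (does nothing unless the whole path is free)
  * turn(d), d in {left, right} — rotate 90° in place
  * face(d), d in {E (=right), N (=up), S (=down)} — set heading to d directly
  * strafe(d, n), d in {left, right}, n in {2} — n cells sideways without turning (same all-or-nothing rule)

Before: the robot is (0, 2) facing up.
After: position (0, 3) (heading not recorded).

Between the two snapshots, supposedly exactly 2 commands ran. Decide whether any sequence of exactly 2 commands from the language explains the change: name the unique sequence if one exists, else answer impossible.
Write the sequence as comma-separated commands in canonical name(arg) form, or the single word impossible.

back(2), move(3)

key: running move(3) before back(2) would end elsewhere — order is forced
begin: (0, 2) facing up
[1] after back(2): (0, 0) facing up
[2] after move(3): (0, 3) facing up
uniquely the one of 121 2-step routes that fits.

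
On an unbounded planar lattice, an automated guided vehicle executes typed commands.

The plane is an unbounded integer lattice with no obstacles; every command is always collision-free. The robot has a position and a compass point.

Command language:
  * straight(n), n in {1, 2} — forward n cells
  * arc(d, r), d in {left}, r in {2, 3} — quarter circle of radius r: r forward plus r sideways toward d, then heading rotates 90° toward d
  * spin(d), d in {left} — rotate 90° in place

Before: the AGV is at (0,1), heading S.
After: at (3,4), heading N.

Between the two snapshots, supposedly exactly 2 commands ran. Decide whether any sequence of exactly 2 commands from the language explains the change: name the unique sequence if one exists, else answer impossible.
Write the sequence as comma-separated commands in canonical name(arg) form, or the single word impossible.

key: position moved to (3,4) AND the heading swung to N — translation plus rotation needed
start: at (0,1), heading S
t=1 spin(left) ⇒ at (0,1), heading E
t=2 arc(left, 3) ⇒ at (3,4), heading N
no rival 2-sequence matches.

spin(left), arc(left, 3)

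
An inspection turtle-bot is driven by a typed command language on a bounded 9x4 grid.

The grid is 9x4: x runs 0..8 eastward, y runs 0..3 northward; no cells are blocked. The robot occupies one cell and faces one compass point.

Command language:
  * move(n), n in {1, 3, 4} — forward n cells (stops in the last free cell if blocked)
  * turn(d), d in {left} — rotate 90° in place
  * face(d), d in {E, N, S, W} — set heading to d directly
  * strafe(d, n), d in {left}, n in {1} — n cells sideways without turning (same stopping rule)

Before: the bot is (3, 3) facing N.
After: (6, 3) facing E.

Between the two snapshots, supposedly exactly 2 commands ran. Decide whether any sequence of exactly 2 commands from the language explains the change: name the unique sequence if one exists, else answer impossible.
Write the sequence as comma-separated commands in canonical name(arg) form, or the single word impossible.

key: order matters: swapping face(E) and move(3) lands elsewhere
initial: (3, 3) facing N
t=1 face(E) ⇒ (3, 3) facing E
t=2 move(3) ⇒ (6, 3) facing E
all 81 alternatives checked — unique.

face(E), move(3)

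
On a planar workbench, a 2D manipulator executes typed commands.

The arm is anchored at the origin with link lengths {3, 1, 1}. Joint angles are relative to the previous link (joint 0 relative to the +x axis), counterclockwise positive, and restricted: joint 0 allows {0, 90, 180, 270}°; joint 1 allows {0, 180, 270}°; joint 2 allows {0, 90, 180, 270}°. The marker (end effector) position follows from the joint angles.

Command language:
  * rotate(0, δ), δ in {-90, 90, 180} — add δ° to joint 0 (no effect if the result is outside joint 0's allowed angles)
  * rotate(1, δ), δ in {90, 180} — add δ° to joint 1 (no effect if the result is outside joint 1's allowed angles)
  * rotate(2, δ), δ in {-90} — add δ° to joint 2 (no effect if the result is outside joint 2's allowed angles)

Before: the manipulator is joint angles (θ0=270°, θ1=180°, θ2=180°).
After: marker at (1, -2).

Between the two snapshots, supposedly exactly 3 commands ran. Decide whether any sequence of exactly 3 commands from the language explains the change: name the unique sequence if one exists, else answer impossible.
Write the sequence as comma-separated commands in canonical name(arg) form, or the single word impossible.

rotate(2, -90), rotate(2, -90), rotate(2, -90)

begin: joint angles (θ0=270°, θ1=180°, θ2=180°)
1. rotate(2, -90) → joint angles (θ0=270°, θ1=180°, θ2=90°)
2. rotate(2, -90) → joint angles (θ0=270°, θ1=180°, θ2=0°)
3. rotate(2, -90) → joint angles (θ0=270°, θ1=180°, θ2=270°)
all 216 alternatives checked — unique.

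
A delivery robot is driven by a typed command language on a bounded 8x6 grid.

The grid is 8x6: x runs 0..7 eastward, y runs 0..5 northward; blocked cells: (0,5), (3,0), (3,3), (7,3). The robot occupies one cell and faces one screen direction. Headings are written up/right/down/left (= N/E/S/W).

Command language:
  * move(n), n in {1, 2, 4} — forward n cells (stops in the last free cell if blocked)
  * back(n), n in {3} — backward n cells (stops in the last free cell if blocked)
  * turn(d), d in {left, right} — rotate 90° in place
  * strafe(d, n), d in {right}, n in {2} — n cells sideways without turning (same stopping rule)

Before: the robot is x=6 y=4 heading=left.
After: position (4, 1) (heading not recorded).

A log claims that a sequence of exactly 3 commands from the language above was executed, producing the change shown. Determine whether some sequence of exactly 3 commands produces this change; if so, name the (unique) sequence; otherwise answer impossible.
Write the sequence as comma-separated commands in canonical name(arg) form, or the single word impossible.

key: order matters: swapping move(2) and back(3) lands elsewhere
begin: x=6 y=4 heading=left
t=1 move(2) ⇒ x=4 y=4 heading=left
t=2 turn(right) ⇒ x=4 y=4 heading=up
t=3 back(3) ⇒ x=4 y=1 heading=up
no rival 3-sequence matches.

move(2), turn(right), back(3)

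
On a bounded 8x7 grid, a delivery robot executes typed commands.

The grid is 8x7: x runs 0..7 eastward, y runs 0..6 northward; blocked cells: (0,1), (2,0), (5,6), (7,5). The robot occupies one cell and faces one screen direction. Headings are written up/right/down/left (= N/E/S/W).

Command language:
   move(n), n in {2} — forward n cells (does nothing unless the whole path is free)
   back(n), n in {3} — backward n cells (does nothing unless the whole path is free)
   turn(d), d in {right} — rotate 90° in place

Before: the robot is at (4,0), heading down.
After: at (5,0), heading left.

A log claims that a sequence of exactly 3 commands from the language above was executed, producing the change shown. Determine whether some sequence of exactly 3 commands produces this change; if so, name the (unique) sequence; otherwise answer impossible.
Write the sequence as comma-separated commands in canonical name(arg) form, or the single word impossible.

key: position moved to (5,0) AND the heading swung to W — translation plus rotation needed
from: at (4,0), heading down
step 1 (turn(right)): at (4,0), heading left
step 2 (back(3)): at (7,0), heading left
step 3 (move(2)): at (5,0), heading left
no other 3-command option fits: unique.

turn(right), back(3), move(2)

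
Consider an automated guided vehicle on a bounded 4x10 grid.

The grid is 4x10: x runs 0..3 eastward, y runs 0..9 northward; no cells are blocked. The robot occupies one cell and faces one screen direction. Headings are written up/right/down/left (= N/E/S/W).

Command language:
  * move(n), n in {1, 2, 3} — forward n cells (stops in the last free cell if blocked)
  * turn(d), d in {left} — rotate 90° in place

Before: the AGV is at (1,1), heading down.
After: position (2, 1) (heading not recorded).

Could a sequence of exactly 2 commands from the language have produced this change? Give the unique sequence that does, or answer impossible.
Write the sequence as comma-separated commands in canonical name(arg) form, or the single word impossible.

turn(left), move(1)

key: running move(1) before turn(left) would end elsewhere — order is forced
start: at (1,1), heading down
[1] after turn(left): at (1,1), heading right
[2] after move(1): at (2,1), heading right
no other 2-command option fits: unique.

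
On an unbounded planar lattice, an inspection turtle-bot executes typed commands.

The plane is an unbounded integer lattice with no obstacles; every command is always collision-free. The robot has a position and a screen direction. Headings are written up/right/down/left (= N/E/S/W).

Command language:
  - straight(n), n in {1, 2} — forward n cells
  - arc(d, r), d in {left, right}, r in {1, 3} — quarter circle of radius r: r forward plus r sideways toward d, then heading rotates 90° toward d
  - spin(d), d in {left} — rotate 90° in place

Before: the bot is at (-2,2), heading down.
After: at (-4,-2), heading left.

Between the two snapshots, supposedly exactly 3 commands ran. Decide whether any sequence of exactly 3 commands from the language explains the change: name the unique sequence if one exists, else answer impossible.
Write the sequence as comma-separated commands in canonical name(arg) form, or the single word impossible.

spin(left), arc(right, 1), arc(right, 3)

key: cell and facing (now W) both changed — the 3 commands mix motion and turning
initial: at (-2,2), heading down
1. spin(left) → at (-2,2), heading right
2. arc(right, 1) → at (-1,1), heading down
3. arc(right, 3) → at (-4,-2), heading left
no rival 3-sequence matches.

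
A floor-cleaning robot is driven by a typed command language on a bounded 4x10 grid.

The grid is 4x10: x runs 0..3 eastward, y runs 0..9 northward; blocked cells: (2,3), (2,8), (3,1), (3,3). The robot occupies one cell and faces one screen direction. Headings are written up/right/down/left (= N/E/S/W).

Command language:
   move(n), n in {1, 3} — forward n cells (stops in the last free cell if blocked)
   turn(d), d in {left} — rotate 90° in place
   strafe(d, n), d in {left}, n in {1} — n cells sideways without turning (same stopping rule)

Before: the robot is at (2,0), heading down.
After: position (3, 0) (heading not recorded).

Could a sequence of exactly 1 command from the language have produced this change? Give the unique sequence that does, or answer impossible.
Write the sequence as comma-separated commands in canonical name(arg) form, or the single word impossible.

from: at (2,0), heading down
1. strafe(left, 1) → at (3,0), heading down
no rival 1-sequence matches.

strafe(left, 1)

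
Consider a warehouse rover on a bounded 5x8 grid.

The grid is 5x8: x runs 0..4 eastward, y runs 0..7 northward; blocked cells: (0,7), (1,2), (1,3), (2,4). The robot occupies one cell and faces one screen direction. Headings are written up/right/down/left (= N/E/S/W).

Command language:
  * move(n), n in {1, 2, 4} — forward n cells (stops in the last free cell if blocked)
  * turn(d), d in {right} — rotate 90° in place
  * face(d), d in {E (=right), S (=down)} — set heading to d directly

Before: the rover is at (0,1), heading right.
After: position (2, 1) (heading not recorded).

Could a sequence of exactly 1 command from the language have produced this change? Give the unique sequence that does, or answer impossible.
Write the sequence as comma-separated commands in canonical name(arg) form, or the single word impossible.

move(2)

begin: at (0,1), heading right
t=1 move(2) ⇒ at (2,1), heading right
all 6 alternatives checked — unique.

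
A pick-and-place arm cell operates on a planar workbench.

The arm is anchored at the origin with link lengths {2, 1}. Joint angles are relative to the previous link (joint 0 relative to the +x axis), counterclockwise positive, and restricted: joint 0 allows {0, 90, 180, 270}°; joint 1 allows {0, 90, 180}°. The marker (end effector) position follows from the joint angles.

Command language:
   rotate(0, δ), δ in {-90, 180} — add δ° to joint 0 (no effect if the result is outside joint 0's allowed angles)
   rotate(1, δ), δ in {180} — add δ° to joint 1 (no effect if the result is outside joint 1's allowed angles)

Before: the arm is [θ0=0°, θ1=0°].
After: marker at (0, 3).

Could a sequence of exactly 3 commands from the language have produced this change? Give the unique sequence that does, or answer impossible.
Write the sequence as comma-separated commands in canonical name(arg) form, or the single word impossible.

from: [θ0=0°, θ1=0°]
[1] after rotate(0, -90): [θ0=270°, θ1=0°]
[2] after rotate(0, -90): [θ0=180°, θ1=0°]
[3] after rotate(0, -90): [θ0=90°, θ1=0°]
no rival 3-sequence matches.

rotate(0, -90), rotate(0, -90), rotate(0, -90)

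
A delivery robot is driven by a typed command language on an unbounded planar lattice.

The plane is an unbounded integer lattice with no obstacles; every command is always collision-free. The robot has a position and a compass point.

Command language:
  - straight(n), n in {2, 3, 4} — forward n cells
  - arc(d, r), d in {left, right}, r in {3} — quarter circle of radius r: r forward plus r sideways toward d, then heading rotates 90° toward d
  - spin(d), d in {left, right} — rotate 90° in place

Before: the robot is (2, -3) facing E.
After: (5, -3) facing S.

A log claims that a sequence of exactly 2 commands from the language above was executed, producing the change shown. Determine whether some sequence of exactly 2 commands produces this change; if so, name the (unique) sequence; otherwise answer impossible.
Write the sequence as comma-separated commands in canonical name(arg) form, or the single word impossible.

straight(3), spin(right)

key: position moved to (5,-3) AND the heading swung to S — translation plus rotation needed
begin: (2, -3) facing E
[1] after straight(3): (5, -3) facing E
[2] after spin(right): (5, -3) facing S
uniquely the one of 49 2-step routes that fits.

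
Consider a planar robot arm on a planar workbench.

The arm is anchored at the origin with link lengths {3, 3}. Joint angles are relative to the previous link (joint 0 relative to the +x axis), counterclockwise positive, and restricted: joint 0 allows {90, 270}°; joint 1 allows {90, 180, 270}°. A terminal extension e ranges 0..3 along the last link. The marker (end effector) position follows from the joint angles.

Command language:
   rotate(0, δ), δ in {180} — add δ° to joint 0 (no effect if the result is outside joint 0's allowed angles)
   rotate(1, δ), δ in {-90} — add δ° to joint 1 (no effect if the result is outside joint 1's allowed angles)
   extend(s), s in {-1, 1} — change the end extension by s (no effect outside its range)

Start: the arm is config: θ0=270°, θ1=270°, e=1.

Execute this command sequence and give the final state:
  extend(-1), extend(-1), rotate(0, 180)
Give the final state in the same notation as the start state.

t0: config: θ0=270°, θ1=270°, e=1
step 1 (extend(-1)): config: θ0=270°, θ1=270°, e=0
step 2 (extend(-1)): config: θ0=270°, θ1=270°, e=0
step 3 (rotate(0, 180)): config: θ0=90°, θ1=270°, e=0

config: θ0=90°, θ1=270°, e=0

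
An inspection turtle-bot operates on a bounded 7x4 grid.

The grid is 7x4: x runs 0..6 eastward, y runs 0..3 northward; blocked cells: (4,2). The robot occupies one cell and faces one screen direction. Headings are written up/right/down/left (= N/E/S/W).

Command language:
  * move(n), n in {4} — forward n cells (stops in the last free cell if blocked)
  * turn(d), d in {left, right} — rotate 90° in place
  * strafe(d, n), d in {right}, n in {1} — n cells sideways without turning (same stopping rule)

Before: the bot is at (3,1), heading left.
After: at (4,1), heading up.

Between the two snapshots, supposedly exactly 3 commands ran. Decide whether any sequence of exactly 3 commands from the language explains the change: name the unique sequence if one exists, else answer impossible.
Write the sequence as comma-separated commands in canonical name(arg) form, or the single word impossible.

key: move(4) is stopped early by the blocked cell at (4,2)
start: at (3,1), heading left
1. turn(right) → at (3,1), heading up
2. strafe(right, 1) → at (4,1), heading up
3. move(4) → at (4,1), heading up
uniquely the one of 64 3-step routes that fits.

turn(right), strafe(right, 1), move(4)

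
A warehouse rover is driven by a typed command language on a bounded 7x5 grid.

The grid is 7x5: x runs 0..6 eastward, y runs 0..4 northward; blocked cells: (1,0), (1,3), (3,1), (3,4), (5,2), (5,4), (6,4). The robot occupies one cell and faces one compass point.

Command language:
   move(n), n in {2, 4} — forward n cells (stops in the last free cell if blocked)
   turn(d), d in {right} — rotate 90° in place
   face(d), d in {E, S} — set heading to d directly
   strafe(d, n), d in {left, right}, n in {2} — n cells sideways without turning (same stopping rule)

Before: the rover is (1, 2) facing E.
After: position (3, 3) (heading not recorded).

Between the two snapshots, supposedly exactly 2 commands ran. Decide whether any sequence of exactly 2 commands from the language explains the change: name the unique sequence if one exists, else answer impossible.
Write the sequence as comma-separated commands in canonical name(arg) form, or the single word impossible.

move(2), strafe(left, 2)

key: order matters: swapping move(2) and strafe(left, 2) lands elsewhere
begin: (1, 2) facing E
[1] after move(2): (3, 2) facing E
[2] after strafe(left, 2): (3, 3) facing E
no rival 2-sequence matches.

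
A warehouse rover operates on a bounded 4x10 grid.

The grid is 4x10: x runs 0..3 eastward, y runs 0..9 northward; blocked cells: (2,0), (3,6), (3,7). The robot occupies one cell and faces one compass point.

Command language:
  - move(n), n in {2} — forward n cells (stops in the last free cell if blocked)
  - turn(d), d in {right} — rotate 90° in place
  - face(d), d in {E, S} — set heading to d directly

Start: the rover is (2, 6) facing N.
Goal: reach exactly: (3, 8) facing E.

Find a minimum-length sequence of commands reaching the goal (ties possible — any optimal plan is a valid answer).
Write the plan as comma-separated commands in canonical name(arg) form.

move(2), turn(right), move(2)

t0: (2, 6) facing N
1. move(2) → (2, 8) facing N
2. turn(right) → (2, 8) facing E
3. move(2) → (3, 8) facing E
no 2-step plan works, so 3 is optimal.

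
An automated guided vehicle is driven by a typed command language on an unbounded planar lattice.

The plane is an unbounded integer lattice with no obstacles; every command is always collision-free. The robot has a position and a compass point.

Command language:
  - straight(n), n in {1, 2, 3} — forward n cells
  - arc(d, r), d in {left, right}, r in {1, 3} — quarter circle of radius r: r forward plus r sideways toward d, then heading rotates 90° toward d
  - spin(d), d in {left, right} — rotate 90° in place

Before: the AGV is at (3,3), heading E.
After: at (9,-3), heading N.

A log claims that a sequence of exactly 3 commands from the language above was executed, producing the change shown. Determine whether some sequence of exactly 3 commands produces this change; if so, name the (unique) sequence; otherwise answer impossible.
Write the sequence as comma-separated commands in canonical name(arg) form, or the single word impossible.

arc(right, 3), arc(left, 3), spin(left)

key: running spin(left) before arc(right, 3) would end elsewhere — order is forced
from: at (3,3), heading E
1. arc(right, 3) → at (6,0), heading S
2. arc(left, 3) → at (9,-3), heading E
3. spin(left) → at (9,-3), heading N
no other 3-command option fits: unique.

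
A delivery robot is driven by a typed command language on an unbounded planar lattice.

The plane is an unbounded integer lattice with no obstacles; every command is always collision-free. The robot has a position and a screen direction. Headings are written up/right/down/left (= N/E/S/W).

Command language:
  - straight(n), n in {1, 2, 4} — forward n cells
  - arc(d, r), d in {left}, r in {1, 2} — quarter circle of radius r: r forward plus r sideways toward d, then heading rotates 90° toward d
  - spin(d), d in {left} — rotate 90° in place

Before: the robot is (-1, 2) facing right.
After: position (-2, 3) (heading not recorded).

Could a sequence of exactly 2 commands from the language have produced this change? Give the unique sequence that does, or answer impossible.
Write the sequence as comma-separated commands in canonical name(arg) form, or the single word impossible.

key: running arc(left, 1) before spin(left) would end elsewhere — order is forced
initial: (-1, 2) facing right
1. spin(left) → (-1, 2) facing up
2. arc(left, 1) → (-2, 3) facing left
no rival 2-sequence matches.

spin(left), arc(left, 1)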